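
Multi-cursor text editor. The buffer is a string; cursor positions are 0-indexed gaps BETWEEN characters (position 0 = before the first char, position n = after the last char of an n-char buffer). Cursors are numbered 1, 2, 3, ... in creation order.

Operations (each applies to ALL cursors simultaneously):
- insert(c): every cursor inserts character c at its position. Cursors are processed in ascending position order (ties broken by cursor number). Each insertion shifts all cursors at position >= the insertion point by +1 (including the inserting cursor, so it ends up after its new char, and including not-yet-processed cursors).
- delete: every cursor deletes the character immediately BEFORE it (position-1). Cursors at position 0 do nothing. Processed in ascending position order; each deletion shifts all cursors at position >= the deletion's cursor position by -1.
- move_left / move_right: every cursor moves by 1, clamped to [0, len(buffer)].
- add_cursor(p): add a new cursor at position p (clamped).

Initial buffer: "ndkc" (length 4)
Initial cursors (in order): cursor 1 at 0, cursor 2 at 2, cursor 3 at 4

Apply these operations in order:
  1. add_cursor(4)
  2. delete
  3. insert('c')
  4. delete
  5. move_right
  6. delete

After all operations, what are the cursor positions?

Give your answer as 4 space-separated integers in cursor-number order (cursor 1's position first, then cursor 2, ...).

Answer: 0 0 0 0

Derivation:
After op 1 (add_cursor(4)): buffer="ndkc" (len 4), cursors c1@0 c2@2 c3@4 c4@4, authorship ....
After op 2 (delete): buffer="n" (len 1), cursors c1@0 c2@1 c3@1 c4@1, authorship .
After op 3 (insert('c')): buffer="cnccc" (len 5), cursors c1@1 c2@5 c3@5 c4@5, authorship 1.234
After op 4 (delete): buffer="n" (len 1), cursors c1@0 c2@1 c3@1 c4@1, authorship .
After op 5 (move_right): buffer="n" (len 1), cursors c1@1 c2@1 c3@1 c4@1, authorship .
After op 6 (delete): buffer="" (len 0), cursors c1@0 c2@0 c3@0 c4@0, authorship 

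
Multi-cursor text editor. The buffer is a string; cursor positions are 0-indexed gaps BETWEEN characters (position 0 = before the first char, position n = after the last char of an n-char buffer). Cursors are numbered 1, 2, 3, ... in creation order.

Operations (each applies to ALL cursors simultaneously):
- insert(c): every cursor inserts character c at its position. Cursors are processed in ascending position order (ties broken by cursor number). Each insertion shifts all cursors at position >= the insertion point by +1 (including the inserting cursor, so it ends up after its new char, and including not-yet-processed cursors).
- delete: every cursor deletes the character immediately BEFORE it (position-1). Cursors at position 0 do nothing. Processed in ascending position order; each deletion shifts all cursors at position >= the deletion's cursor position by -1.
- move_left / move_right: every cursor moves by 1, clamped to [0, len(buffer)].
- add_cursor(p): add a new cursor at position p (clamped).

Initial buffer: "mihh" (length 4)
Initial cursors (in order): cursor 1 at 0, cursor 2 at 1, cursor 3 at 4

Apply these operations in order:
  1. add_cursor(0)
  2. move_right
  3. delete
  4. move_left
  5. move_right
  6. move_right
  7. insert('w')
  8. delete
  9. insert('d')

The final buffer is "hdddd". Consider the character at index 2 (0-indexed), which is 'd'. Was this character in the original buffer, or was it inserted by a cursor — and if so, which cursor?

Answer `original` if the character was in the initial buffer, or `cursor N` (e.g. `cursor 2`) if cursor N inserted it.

After op 1 (add_cursor(0)): buffer="mihh" (len 4), cursors c1@0 c4@0 c2@1 c3@4, authorship ....
After op 2 (move_right): buffer="mihh" (len 4), cursors c1@1 c4@1 c2@2 c3@4, authorship ....
After op 3 (delete): buffer="h" (len 1), cursors c1@0 c2@0 c4@0 c3@1, authorship .
After op 4 (move_left): buffer="h" (len 1), cursors c1@0 c2@0 c3@0 c4@0, authorship .
After op 5 (move_right): buffer="h" (len 1), cursors c1@1 c2@1 c3@1 c4@1, authorship .
After op 6 (move_right): buffer="h" (len 1), cursors c1@1 c2@1 c3@1 c4@1, authorship .
After op 7 (insert('w')): buffer="hwwww" (len 5), cursors c1@5 c2@5 c3@5 c4@5, authorship .1234
After op 8 (delete): buffer="h" (len 1), cursors c1@1 c2@1 c3@1 c4@1, authorship .
After op 9 (insert('d')): buffer="hdddd" (len 5), cursors c1@5 c2@5 c3@5 c4@5, authorship .1234
Authorship (.=original, N=cursor N): . 1 2 3 4
Index 2: author = 2

Answer: cursor 2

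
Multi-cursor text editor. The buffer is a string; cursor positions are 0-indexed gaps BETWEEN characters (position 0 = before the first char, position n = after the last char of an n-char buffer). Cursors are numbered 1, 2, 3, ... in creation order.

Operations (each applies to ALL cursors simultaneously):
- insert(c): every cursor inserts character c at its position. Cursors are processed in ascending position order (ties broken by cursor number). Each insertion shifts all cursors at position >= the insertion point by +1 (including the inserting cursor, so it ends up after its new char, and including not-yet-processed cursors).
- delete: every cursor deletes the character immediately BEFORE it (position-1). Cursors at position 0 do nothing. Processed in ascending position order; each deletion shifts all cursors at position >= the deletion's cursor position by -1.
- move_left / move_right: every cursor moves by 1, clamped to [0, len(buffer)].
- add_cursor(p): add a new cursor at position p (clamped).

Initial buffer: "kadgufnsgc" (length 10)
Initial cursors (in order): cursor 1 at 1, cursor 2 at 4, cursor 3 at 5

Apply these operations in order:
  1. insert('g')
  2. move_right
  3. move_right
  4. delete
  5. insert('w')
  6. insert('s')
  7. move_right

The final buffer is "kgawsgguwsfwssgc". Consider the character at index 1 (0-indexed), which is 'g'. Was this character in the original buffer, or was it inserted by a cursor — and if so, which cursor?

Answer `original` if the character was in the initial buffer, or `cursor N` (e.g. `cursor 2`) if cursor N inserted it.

Answer: cursor 1

Derivation:
After op 1 (insert('g')): buffer="kgadggugfnsgc" (len 13), cursors c1@2 c2@6 c3@8, authorship .1...2.3.....
After op 2 (move_right): buffer="kgadggugfnsgc" (len 13), cursors c1@3 c2@7 c3@9, authorship .1...2.3.....
After op 3 (move_right): buffer="kgadggugfnsgc" (len 13), cursors c1@4 c2@8 c3@10, authorship .1...2.3.....
After op 4 (delete): buffer="kgaggufsgc" (len 10), cursors c1@3 c2@6 c3@7, authorship .1..2.....
After op 5 (insert('w')): buffer="kgawgguwfwsgc" (len 13), cursors c1@4 c2@8 c3@10, authorship .1.1.2.2.3...
After op 6 (insert('s')): buffer="kgawsgguwsfwssgc" (len 16), cursors c1@5 c2@10 c3@13, authorship .1.11.2.22.33...
After op 7 (move_right): buffer="kgawsgguwsfwssgc" (len 16), cursors c1@6 c2@11 c3@14, authorship .1.11.2.22.33...
Authorship (.=original, N=cursor N): . 1 . 1 1 . 2 . 2 2 . 3 3 . . .
Index 1: author = 1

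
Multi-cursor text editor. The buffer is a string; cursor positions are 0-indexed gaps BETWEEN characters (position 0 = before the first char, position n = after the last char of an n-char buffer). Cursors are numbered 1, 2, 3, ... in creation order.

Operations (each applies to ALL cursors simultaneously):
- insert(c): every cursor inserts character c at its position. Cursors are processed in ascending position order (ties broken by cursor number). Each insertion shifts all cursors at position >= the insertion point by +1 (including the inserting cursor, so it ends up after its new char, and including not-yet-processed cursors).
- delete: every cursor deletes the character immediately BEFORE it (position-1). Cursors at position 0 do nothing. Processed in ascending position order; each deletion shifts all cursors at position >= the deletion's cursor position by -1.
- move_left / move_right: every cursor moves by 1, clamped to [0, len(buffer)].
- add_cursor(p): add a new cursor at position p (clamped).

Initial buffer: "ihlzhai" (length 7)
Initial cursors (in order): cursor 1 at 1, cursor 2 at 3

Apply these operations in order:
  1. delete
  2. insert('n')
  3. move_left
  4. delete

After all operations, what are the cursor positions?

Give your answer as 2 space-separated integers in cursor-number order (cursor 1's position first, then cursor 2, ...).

After op 1 (delete): buffer="hzhai" (len 5), cursors c1@0 c2@1, authorship .....
After op 2 (insert('n')): buffer="nhnzhai" (len 7), cursors c1@1 c2@3, authorship 1.2....
After op 3 (move_left): buffer="nhnzhai" (len 7), cursors c1@0 c2@2, authorship 1.2....
After op 4 (delete): buffer="nnzhai" (len 6), cursors c1@0 c2@1, authorship 12....

Answer: 0 1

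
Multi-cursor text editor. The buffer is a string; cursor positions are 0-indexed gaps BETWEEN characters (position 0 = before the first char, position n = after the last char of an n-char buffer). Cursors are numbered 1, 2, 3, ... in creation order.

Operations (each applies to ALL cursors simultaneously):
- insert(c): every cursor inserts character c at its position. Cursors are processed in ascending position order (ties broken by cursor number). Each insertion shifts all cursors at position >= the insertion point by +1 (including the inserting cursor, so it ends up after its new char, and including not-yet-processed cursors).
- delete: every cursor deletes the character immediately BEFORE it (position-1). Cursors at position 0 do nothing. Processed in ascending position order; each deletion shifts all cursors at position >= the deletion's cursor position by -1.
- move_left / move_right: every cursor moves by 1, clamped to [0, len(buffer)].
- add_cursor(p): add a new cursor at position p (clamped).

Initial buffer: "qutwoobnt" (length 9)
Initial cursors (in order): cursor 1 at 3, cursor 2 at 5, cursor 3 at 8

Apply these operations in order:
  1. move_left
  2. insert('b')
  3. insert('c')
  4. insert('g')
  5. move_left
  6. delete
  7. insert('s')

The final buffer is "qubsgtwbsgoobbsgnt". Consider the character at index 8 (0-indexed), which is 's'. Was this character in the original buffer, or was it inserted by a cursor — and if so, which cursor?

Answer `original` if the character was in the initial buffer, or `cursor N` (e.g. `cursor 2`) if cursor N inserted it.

After op 1 (move_left): buffer="qutwoobnt" (len 9), cursors c1@2 c2@4 c3@7, authorship .........
After op 2 (insert('b')): buffer="qubtwboobbnt" (len 12), cursors c1@3 c2@6 c3@10, authorship ..1..2...3..
After op 3 (insert('c')): buffer="qubctwbcoobbcnt" (len 15), cursors c1@4 c2@8 c3@13, authorship ..11..22...33..
After op 4 (insert('g')): buffer="qubcgtwbcgoobbcgnt" (len 18), cursors c1@5 c2@10 c3@16, authorship ..111..222...333..
After op 5 (move_left): buffer="qubcgtwbcgoobbcgnt" (len 18), cursors c1@4 c2@9 c3@15, authorship ..111..222...333..
After op 6 (delete): buffer="qubgtwbgoobbgnt" (len 15), cursors c1@3 c2@7 c3@12, authorship ..11..22...33..
After op 7 (insert('s')): buffer="qubsgtwbsgoobbsgnt" (len 18), cursors c1@4 c2@9 c3@15, authorship ..111..222...333..
Authorship (.=original, N=cursor N): . . 1 1 1 . . 2 2 2 . . . 3 3 3 . .
Index 8: author = 2

Answer: cursor 2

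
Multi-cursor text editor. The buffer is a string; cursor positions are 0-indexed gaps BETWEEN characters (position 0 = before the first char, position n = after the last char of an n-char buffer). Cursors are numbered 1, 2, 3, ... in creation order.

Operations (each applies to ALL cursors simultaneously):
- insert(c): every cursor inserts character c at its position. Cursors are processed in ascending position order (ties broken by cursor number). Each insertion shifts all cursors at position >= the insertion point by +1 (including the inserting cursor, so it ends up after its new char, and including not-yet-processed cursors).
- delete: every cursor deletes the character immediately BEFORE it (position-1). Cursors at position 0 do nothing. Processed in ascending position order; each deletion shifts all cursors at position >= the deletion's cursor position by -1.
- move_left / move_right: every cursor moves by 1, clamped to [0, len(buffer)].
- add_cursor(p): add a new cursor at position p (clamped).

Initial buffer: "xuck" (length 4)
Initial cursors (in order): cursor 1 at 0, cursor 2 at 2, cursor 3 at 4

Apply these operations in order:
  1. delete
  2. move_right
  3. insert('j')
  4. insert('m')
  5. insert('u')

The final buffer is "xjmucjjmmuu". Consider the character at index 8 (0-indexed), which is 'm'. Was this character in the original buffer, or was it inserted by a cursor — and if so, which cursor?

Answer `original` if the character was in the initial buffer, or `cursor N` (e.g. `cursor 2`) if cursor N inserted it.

Answer: cursor 3

Derivation:
After op 1 (delete): buffer="xc" (len 2), cursors c1@0 c2@1 c3@2, authorship ..
After op 2 (move_right): buffer="xc" (len 2), cursors c1@1 c2@2 c3@2, authorship ..
After op 3 (insert('j')): buffer="xjcjj" (len 5), cursors c1@2 c2@5 c3@5, authorship .1.23
After op 4 (insert('m')): buffer="xjmcjjmm" (len 8), cursors c1@3 c2@8 c3@8, authorship .11.2323
After op 5 (insert('u')): buffer="xjmucjjmmuu" (len 11), cursors c1@4 c2@11 c3@11, authorship .111.232323
Authorship (.=original, N=cursor N): . 1 1 1 . 2 3 2 3 2 3
Index 8: author = 3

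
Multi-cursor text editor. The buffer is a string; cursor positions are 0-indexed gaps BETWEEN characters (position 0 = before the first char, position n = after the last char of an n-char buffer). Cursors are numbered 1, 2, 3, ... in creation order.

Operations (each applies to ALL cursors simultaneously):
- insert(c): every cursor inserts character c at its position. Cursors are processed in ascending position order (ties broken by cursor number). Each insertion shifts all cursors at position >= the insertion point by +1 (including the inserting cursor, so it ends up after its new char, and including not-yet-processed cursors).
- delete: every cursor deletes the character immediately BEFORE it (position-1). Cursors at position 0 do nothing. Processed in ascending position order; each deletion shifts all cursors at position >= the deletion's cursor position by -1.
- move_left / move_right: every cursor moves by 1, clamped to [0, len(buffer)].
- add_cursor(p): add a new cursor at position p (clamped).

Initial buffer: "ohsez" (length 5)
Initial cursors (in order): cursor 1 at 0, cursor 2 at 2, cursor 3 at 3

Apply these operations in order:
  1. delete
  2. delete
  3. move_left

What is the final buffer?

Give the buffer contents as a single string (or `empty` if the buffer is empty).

Answer: ez

Derivation:
After op 1 (delete): buffer="oez" (len 3), cursors c1@0 c2@1 c3@1, authorship ...
After op 2 (delete): buffer="ez" (len 2), cursors c1@0 c2@0 c3@0, authorship ..
After op 3 (move_left): buffer="ez" (len 2), cursors c1@0 c2@0 c3@0, authorship ..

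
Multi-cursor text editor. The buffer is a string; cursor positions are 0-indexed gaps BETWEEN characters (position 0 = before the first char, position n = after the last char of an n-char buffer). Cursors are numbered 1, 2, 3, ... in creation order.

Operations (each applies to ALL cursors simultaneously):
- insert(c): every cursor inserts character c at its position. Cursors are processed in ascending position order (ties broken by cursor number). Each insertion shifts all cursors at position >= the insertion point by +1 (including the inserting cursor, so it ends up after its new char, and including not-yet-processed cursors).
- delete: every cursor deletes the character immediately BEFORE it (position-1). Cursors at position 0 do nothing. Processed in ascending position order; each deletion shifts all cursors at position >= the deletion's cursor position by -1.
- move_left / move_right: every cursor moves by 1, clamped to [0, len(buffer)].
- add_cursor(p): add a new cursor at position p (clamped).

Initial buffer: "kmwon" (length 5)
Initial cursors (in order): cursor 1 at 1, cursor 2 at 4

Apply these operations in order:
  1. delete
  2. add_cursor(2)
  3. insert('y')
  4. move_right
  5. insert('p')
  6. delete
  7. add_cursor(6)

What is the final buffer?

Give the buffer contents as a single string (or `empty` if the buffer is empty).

Answer: ymwyyn

Derivation:
After op 1 (delete): buffer="mwn" (len 3), cursors c1@0 c2@2, authorship ...
After op 2 (add_cursor(2)): buffer="mwn" (len 3), cursors c1@0 c2@2 c3@2, authorship ...
After op 3 (insert('y')): buffer="ymwyyn" (len 6), cursors c1@1 c2@5 c3@5, authorship 1..23.
After op 4 (move_right): buffer="ymwyyn" (len 6), cursors c1@2 c2@6 c3@6, authorship 1..23.
After op 5 (insert('p')): buffer="ympwyynpp" (len 9), cursors c1@3 c2@9 c3@9, authorship 1.1.23.23
After op 6 (delete): buffer="ymwyyn" (len 6), cursors c1@2 c2@6 c3@6, authorship 1..23.
After op 7 (add_cursor(6)): buffer="ymwyyn" (len 6), cursors c1@2 c2@6 c3@6 c4@6, authorship 1..23.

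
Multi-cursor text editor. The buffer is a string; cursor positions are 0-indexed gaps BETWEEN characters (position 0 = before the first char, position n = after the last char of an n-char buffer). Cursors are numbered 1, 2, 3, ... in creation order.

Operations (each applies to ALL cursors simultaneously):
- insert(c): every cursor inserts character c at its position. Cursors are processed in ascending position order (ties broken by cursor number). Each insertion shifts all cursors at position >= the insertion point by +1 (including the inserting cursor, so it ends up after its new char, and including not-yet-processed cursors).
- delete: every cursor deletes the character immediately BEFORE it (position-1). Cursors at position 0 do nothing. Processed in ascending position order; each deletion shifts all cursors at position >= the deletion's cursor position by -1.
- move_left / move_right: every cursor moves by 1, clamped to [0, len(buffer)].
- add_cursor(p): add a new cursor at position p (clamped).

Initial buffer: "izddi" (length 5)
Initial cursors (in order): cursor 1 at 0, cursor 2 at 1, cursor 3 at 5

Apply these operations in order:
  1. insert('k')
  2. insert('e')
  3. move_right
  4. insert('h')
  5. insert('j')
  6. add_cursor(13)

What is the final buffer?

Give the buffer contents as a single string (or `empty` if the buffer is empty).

Answer: keihjkezhjddikehj

Derivation:
After op 1 (insert('k')): buffer="kikzddik" (len 8), cursors c1@1 c2@3 c3@8, authorship 1.2....3
After op 2 (insert('e')): buffer="keikezddike" (len 11), cursors c1@2 c2@5 c3@11, authorship 11.22....33
After op 3 (move_right): buffer="keikezddike" (len 11), cursors c1@3 c2@6 c3@11, authorship 11.22....33
After op 4 (insert('h')): buffer="keihkezhddikeh" (len 14), cursors c1@4 c2@8 c3@14, authorship 11.122.2...333
After op 5 (insert('j')): buffer="keihjkezhjddikehj" (len 17), cursors c1@5 c2@10 c3@17, authorship 11.1122.22...3333
After op 6 (add_cursor(13)): buffer="keihjkezhjddikehj" (len 17), cursors c1@5 c2@10 c4@13 c3@17, authorship 11.1122.22...3333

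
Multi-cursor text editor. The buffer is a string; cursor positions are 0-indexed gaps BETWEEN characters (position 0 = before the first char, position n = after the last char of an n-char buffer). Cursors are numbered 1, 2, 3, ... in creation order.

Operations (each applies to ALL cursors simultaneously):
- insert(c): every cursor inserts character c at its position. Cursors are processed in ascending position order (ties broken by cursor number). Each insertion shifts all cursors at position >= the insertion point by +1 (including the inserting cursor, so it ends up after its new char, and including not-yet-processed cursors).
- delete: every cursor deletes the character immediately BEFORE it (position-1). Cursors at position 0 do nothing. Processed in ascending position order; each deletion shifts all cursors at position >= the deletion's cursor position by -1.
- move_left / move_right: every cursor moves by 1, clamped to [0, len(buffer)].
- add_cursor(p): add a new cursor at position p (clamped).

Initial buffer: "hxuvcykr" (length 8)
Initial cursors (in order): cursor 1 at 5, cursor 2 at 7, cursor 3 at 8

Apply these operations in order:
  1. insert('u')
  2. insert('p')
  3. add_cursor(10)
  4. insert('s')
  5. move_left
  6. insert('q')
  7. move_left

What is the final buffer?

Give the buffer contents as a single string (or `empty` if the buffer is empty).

After op 1 (insert('u')): buffer="hxuvcuykuru" (len 11), cursors c1@6 c2@9 c3@11, authorship .....1..2.3
After op 2 (insert('p')): buffer="hxuvcupykuprup" (len 14), cursors c1@7 c2@11 c3@14, authorship .....11..22.33
After op 3 (add_cursor(10)): buffer="hxuvcupykuprup" (len 14), cursors c1@7 c4@10 c2@11 c3@14, authorship .....11..22.33
After op 4 (insert('s')): buffer="hxuvcupsykuspsrups" (len 18), cursors c1@8 c4@12 c2@14 c3@18, authorship .....111..2422.333
After op 5 (move_left): buffer="hxuvcupsykuspsrups" (len 18), cursors c1@7 c4@11 c2@13 c3@17, authorship .....111..2422.333
After op 6 (insert('q')): buffer="hxuvcupqsykuqspqsrupqs" (len 22), cursors c1@8 c4@13 c2@16 c3@21, authorship .....1111..244222.3333
After op 7 (move_left): buffer="hxuvcupqsykuqspqsrupqs" (len 22), cursors c1@7 c4@12 c2@15 c3@20, authorship .....1111..244222.3333

Answer: hxuvcupqsykuqspqsrupqs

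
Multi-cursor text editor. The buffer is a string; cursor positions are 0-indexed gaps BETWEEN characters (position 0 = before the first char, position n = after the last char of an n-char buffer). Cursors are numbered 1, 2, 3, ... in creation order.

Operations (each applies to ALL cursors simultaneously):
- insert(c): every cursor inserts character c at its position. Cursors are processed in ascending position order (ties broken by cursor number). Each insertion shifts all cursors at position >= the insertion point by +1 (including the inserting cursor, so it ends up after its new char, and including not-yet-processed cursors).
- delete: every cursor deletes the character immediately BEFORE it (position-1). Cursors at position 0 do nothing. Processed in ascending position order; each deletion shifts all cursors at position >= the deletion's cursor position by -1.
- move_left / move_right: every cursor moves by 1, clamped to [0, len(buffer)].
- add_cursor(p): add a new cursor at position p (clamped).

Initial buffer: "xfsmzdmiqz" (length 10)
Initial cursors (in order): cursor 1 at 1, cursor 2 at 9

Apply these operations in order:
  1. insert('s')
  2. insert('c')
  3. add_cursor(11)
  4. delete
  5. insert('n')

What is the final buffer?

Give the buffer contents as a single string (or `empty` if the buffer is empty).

Answer: xsnfsmzdminsnz

Derivation:
After op 1 (insert('s')): buffer="xsfsmzdmiqsz" (len 12), cursors c1@2 c2@11, authorship .1........2.
After op 2 (insert('c')): buffer="xscfsmzdmiqscz" (len 14), cursors c1@3 c2@13, authorship .11........22.
After op 3 (add_cursor(11)): buffer="xscfsmzdmiqscz" (len 14), cursors c1@3 c3@11 c2@13, authorship .11........22.
After op 4 (delete): buffer="xsfsmzdmisz" (len 11), cursors c1@2 c3@9 c2@10, authorship .1.......2.
After op 5 (insert('n')): buffer="xsnfsmzdminsnz" (len 14), cursors c1@3 c3@11 c2@13, authorship .11.......322.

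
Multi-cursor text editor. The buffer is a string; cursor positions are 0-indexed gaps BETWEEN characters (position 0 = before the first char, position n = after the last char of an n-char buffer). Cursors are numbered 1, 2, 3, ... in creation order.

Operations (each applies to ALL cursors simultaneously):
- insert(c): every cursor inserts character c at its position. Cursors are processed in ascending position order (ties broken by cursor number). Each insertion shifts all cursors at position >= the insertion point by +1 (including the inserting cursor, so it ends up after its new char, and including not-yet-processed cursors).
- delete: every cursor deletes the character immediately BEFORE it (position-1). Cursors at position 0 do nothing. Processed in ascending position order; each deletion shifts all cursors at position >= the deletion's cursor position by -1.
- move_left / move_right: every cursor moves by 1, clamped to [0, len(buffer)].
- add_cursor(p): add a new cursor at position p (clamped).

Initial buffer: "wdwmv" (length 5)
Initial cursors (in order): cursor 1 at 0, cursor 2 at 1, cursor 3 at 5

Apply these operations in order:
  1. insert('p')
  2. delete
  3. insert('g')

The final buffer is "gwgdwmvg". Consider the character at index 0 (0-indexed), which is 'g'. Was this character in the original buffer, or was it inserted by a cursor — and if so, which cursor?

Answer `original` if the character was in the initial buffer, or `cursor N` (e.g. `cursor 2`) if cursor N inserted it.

After op 1 (insert('p')): buffer="pwpdwmvp" (len 8), cursors c1@1 c2@3 c3@8, authorship 1.2....3
After op 2 (delete): buffer="wdwmv" (len 5), cursors c1@0 c2@1 c3@5, authorship .....
After op 3 (insert('g')): buffer="gwgdwmvg" (len 8), cursors c1@1 c2@3 c3@8, authorship 1.2....3
Authorship (.=original, N=cursor N): 1 . 2 . . . . 3
Index 0: author = 1

Answer: cursor 1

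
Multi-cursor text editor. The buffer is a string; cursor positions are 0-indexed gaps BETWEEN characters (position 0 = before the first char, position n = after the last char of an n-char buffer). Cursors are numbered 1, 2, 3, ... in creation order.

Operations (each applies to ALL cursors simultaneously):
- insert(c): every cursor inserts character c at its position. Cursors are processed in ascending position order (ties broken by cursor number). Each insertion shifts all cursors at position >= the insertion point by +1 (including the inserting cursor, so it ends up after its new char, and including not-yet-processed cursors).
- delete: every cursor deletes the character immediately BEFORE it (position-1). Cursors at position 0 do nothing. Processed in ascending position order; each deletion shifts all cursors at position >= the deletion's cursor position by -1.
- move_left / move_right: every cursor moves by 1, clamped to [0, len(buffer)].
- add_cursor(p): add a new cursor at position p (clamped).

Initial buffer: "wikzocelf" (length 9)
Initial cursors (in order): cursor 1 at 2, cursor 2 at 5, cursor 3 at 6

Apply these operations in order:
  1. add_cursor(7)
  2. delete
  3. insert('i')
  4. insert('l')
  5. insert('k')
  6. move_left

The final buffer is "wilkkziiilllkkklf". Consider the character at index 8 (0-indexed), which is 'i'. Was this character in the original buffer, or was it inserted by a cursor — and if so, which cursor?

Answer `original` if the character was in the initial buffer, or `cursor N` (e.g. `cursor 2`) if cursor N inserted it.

After op 1 (add_cursor(7)): buffer="wikzocelf" (len 9), cursors c1@2 c2@5 c3@6 c4@7, authorship .........
After op 2 (delete): buffer="wkzlf" (len 5), cursors c1@1 c2@3 c3@3 c4@3, authorship .....
After op 3 (insert('i')): buffer="wikziiilf" (len 9), cursors c1@2 c2@7 c3@7 c4@7, authorship .1..234..
After op 4 (insert('l')): buffer="wilkziiillllf" (len 13), cursors c1@3 c2@11 c3@11 c4@11, authorship .11..234234..
After op 5 (insert('k')): buffer="wilkkziiilllkkklf" (len 17), cursors c1@4 c2@15 c3@15 c4@15, authorship .111..234234234..
After op 6 (move_left): buffer="wilkkziiilllkkklf" (len 17), cursors c1@3 c2@14 c3@14 c4@14, authorship .111..234234234..
Authorship (.=original, N=cursor N): . 1 1 1 . . 2 3 4 2 3 4 2 3 4 . .
Index 8: author = 4

Answer: cursor 4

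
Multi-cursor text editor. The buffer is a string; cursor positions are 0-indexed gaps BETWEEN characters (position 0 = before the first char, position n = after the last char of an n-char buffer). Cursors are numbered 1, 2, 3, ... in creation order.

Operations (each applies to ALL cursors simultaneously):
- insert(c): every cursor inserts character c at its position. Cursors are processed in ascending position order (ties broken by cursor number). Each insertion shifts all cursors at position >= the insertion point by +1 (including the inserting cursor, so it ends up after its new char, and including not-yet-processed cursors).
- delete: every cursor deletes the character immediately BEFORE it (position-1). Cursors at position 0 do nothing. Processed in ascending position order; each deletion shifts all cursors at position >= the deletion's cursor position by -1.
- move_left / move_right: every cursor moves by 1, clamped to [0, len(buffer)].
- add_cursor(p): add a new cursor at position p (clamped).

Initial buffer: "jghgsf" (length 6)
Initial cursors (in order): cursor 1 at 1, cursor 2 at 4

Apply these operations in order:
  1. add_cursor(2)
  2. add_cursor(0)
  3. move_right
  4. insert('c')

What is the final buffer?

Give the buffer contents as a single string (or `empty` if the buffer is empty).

After op 1 (add_cursor(2)): buffer="jghgsf" (len 6), cursors c1@1 c3@2 c2@4, authorship ......
After op 2 (add_cursor(0)): buffer="jghgsf" (len 6), cursors c4@0 c1@1 c3@2 c2@4, authorship ......
After op 3 (move_right): buffer="jghgsf" (len 6), cursors c4@1 c1@2 c3@3 c2@5, authorship ......
After op 4 (insert('c')): buffer="jcgchcgscf" (len 10), cursors c4@2 c1@4 c3@6 c2@9, authorship .4.1.3..2.

Answer: jcgchcgscf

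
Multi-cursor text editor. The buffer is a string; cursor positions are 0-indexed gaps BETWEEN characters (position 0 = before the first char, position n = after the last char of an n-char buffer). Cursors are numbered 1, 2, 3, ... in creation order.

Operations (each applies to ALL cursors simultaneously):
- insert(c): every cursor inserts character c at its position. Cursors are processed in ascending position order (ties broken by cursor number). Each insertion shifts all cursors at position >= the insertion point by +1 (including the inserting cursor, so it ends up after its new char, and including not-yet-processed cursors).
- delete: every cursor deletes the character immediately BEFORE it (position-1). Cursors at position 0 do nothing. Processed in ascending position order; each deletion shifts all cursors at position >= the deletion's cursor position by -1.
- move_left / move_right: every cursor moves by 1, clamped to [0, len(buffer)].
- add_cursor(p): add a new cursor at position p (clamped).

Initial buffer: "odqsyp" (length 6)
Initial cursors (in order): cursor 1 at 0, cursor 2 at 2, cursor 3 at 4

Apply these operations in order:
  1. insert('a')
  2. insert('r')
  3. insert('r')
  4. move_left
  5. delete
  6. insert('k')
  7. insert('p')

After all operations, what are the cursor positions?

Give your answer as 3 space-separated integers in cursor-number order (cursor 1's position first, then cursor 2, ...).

After op 1 (insert('a')): buffer="aodaqsayp" (len 9), cursors c1@1 c2@4 c3@7, authorship 1..2..3..
After op 2 (insert('r')): buffer="arodarqsaryp" (len 12), cursors c1@2 c2@6 c3@10, authorship 11..22..33..
After op 3 (insert('r')): buffer="arrodarrqsarryp" (len 15), cursors c1@3 c2@8 c3@13, authorship 111..222..333..
After op 4 (move_left): buffer="arrodarrqsarryp" (len 15), cursors c1@2 c2@7 c3@12, authorship 111..222..333..
After op 5 (delete): buffer="arodarqsaryp" (len 12), cursors c1@1 c2@5 c3@9, authorship 11..22..33..
After op 6 (insert('k')): buffer="akrodakrqsakryp" (len 15), cursors c1@2 c2@7 c3@12, authorship 111..222..333..
After op 7 (insert('p')): buffer="akprodakprqsakpryp" (len 18), cursors c1@3 c2@9 c3@15, authorship 1111..2222..3333..

Answer: 3 9 15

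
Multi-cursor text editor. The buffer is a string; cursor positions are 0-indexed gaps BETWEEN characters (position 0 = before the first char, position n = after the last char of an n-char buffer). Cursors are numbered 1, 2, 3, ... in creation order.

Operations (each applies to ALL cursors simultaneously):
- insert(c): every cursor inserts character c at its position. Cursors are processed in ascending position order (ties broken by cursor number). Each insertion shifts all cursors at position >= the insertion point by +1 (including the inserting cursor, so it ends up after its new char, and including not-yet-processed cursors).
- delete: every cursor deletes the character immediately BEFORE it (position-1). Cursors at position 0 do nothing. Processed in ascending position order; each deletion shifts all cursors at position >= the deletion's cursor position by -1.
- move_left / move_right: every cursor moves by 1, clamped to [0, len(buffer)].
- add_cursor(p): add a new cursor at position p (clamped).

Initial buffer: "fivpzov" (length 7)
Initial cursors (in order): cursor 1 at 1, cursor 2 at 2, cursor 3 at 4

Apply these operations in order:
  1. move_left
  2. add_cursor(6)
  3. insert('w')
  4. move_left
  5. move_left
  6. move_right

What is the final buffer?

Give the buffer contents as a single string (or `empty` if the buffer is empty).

After op 1 (move_left): buffer="fivpzov" (len 7), cursors c1@0 c2@1 c3@3, authorship .......
After op 2 (add_cursor(6)): buffer="fivpzov" (len 7), cursors c1@0 c2@1 c3@3 c4@6, authorship .......
After op 3 (insert('w')): buffer="wfwivwpzowv" (len 11), cursors c1@1 c2@3 c3@6 c4@10, authorship 1.2..3...4.
After op 4 (move_left): buffer="wfwivwpzowv" (len 11), cursors c1@0 c2@2 c3@5 c4@9, authorship 1.2..3...4.
After op 5 (move_left): buffer="wfwivwpzowv" (len 11), cursors c1@0 c2@1 c3@4 c4@8, authorship 1.2..3...4.
After op 6 (move_right): buffer="wfwivwpzowv" (len 11), cursors c1@1 c2@2 c3@5 c4@9, authorship 1.2..3...4.

Answer: wfwivwpzowv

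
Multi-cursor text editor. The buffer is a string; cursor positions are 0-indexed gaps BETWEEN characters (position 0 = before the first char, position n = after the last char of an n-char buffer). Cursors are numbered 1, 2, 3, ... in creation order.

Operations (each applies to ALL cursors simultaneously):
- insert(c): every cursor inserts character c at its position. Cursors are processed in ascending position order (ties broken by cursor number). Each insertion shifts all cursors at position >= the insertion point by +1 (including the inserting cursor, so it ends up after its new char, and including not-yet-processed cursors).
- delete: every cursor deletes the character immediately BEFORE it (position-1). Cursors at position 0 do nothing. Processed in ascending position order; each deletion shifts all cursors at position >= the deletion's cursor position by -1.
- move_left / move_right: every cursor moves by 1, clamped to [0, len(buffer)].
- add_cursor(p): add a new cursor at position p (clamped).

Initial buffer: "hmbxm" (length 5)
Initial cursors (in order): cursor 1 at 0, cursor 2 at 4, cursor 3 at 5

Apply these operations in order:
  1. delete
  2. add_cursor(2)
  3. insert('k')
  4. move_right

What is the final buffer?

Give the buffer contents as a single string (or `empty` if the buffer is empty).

Answer: khmkbkk

Derivation:
After op 1 (delete): buffer="hmb" (len 3), cursors c1@0 c2@3 c3@3, authorship ...
After op 2 (add_cursor(2)): buffer="hmb" (len 3), cursors c1@0 c4@2 c2@3 c3@3, authorship ...
After op 3 (insert('k')): buffer="khmkbkk" (len 7), cursors c1@1 c4@4 c2@7 c3@7, authorship 1..4.23
After op 4 (move_right): buffer="khmkbkk" (len 7), cursors c1@2 c4@5 c2@7 c3@7, authorship 1..4.23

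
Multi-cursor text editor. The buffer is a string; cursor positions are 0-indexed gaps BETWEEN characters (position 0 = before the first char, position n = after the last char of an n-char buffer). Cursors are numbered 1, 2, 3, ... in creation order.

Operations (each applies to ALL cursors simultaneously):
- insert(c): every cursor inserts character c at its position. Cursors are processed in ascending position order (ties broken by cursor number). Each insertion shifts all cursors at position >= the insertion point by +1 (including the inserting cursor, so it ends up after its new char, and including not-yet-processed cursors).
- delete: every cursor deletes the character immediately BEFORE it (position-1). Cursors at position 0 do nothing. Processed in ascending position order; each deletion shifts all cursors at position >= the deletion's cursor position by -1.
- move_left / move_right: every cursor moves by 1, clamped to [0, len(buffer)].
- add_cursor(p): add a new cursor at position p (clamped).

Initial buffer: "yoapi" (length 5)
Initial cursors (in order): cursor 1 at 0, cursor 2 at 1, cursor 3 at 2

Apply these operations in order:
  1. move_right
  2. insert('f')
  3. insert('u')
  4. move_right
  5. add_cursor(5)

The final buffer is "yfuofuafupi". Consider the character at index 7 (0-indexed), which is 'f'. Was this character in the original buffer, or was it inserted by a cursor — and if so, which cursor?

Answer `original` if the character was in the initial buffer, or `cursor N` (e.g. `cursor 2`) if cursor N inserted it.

After op 1 (move_right): buffer="yoapi" (len 5), cursors c1@1 c2@2 c3@3, authorship .....
After op 2 (insert('f')): buffer="yfofafpi" (len 8), cursors c1@2 c2@4 c3@6, authorship .1.2.3..
After op 3 (insert('u')): buffer="yfuofuafupi" (len 11), cursors c1@3 c2@6 c3@9, authorship .11.22.33..
After op 4 (move_right): buffer="yfuofuafupi" (len 11), cursors c1@4 c2@7 c3@10, authorship .11.22.33..
After op 5 (add_cursor(5)): buffer="yfuofuafupi" (len 11), cursors c1@4 c4@5 c2@7 c3@10, authorship .11.22.33..
Authorship (.=original, N=cursor N): . 1 1 . 2 2 . 3 3 . .
Index 7: author = 3

Answer: cursor 3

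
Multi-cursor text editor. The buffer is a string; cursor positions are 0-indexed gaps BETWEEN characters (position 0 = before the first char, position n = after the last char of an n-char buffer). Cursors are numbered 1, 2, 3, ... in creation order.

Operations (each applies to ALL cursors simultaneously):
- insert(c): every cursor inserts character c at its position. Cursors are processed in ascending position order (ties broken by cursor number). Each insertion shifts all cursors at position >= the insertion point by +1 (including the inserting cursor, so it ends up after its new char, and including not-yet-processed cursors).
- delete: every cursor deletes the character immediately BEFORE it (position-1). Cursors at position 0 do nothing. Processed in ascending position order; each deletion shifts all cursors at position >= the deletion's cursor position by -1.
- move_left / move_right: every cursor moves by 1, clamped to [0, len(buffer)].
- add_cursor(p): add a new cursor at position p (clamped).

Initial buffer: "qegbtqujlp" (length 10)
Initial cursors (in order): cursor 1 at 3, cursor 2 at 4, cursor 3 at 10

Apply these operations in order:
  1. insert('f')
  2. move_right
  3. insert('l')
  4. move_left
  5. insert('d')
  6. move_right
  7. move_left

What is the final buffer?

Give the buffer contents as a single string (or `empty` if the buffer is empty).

After op 1 (insert('f')): buffer="qegfbftqujlpf" (len 13), cursors c1@4 c2@6 c3@13, authorship ...1.2......3
After op 2 (move_right): buffer="qegfbftqujlpf" (len 13), cursors c1@5 c2@7 c3@13, authorship ...1.2......3
After op 3 (insert('l')): buffer="qegfblftlqujlpfl" (len 16), cursors c1@6 c2@9 c3@16, authorship ...1.12.2.....33
After op 4 (move_left): buffer="qegfblftlqujlpfl" (len 16), cursors c1@5 c2@8 c3@15, authorship ...1.12.2.....33
After op 5 (insert('d')): buffer="qegfbdlftdlqujlpfdl" (len 19), cursors c1@6 c2@10 c3@18, authorship ...1.112.22.....333
After op 6 (move_right): buffer="qegfbdlftdlqujlpfdl" (len 19), cursors c1@7 c2@11 c3@19, authorship ...1.112.22.....333
After op 7 (move_left): buffer="qegfbdlftdlqujlpfdl" (len 19), cursors c1@6 c2@10 c3@18, authorship ...1.112.22.....333

Answer: qegfbdlftdlqujlpfdl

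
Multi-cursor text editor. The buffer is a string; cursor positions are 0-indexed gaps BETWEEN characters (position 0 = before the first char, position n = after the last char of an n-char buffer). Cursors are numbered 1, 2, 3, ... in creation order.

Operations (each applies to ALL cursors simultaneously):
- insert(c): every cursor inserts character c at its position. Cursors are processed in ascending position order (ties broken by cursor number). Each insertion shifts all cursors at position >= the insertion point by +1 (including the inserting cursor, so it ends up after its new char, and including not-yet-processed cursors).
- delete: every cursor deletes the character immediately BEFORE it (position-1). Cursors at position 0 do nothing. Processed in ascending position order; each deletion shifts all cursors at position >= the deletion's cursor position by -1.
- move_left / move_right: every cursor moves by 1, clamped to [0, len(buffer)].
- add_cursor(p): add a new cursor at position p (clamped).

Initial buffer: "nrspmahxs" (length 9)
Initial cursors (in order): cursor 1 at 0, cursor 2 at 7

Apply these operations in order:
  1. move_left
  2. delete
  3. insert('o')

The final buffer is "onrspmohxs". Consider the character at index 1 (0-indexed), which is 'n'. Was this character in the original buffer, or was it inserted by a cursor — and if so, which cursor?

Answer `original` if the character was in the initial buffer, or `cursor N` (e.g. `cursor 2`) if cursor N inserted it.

Answer: original

Derivation:
After op 1 (move_left): buffer="nrspmahxs" (len 9), cursors c1@0 c2@6, authorship .........
After op 2 (delete): buffer="nrspmhxs" (len 8), cursors c1@0 c2@5, authorship ........
After op 3 (insert('o')): buffer="onrspmohxs" (len 10), cursors c1@1 c2@7, authorship 1.....2...
Authorship (.=original, N=cursor N): 1 . . . . . 2 . . .
Index 1: author = original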